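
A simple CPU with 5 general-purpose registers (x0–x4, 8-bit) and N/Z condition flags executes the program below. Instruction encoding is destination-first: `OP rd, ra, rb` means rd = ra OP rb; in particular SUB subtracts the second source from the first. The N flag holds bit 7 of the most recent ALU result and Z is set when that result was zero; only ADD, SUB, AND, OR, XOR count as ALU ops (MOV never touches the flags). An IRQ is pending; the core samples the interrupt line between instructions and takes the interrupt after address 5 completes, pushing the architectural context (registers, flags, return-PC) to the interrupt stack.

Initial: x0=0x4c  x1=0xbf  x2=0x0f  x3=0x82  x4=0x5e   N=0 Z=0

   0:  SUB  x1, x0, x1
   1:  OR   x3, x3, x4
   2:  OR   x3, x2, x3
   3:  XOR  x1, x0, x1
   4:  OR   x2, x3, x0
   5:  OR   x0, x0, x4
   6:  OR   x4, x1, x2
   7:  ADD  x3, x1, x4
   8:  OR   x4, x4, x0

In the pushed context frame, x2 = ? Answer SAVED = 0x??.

after  0: x0=0x4c x1=0x8d x2=0x0f x3=0x82 x4=0x5e  N=1 Z=0
after  1: x0=0x4c x1=0x8d x2=0x0f x3=0xde x4=0x5e  N=1 Z=0
after  2: x0=0x4c x1=0x8d x2=0x0f x3=0xdf x4=0x5e  N=1 Z=0
after  3: x0=0x4c x1=0xc1 x2=0x0f x3=0xdf x4=0x5e  N=1 Z=0
after  4: x0=0x4c x1=0xc1 x2=0xdf x3=0xdf x4=0x5e  N=1 Z=0
after  5: x0=0x5e x1=0xc1 x2=0xdf x3=0xdf x4=0x5e  N=0 Z=0
-- IRQ taken; context saved, return-PC = 6 --

SAVED = 0xdf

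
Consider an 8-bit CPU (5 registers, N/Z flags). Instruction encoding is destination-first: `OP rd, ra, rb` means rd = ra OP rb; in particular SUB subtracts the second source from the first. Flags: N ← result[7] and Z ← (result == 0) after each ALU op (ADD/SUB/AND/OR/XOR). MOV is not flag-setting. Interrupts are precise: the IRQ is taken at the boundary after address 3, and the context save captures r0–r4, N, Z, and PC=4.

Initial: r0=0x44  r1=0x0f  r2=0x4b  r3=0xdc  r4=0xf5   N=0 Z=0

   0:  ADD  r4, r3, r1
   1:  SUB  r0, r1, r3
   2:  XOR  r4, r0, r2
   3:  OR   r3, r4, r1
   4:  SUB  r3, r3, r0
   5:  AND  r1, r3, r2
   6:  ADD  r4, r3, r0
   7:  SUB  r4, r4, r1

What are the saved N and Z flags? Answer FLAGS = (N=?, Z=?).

FLAGS = (N=0, Z=0)

after  0: r0=0x44 r1=0x0f r2=0x4b r3=0xdc r4=0xeb  N=1 Z=0
after  1: r0=0x33 r1=0x0f r2=0x4b r3=0xdc r4=0xeb  N=0 Z=0
after  2: r0=0x33 r1=0x0f r2=0x4b r3=0xdc r4=0x78  N=0 Z=0
after  3: r0=0x33 r1=0x0f r2=0x4b r3=0x7f r4=0x78  N=0 Z=0
-- IRQ taken; context saved, return-PC = 4 --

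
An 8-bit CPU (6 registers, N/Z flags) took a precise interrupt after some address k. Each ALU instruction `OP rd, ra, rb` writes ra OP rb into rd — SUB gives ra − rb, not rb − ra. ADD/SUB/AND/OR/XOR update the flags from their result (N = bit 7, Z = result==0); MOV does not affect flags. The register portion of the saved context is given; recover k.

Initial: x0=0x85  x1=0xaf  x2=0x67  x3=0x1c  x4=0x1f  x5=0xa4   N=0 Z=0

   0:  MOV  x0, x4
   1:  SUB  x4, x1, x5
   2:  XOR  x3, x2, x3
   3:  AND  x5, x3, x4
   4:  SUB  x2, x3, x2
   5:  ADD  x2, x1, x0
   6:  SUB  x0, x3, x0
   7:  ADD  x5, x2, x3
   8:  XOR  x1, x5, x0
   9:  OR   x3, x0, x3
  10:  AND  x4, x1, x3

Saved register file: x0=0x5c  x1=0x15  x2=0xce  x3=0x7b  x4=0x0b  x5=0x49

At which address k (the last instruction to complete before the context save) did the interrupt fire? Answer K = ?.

after  0: x0=0x1f x1=0xaf x2=0x67 x3=0x1c x4=0x1f x5=0xa4  N=0 Z=0
after  1: x0=0x1f x1=0xaf x2=0x67 x3=0x1c x4=0x0b x5=0xa4  N=0 Z=0
after  2: x0=0x1f x1=0xaf x2=0x67 x3=0x7b x4=0x0b x5=0xa4  N=0 Z=0
after  3: x0=0x1f x1=0xaf x2=0x67 x3=0x7b x4=0x0b x5=0x0b  N=0 Z=0
after  4: x0=0x1f x1=0xaf x2=0x14 x3=0x7b x4=0x0b x5=0x0b  N=0 Z=0
after  5: x0=0x1f x1=0xaf x2=0xce x3=0x7b x4=0x0b x5=0x0b  N=1 Z=0
after  6: x0=0x5c x1=0xaf x2=0xce x3=0x7b x4=0x0b x5=0x0b  N=0 Z=0
after  7: x0=0x5c x1=0xaf x2=0xce x3=0x7b x4=0x0b x5=0x49  N=0 Z=0
after  8: x0=0x5c x1=0x15 x2=0xce x3=0x7b x4=0x0b x5=0x49  N=0 Z=0
-- IRQ taken; context saved, return-PC = 9 --

K = 8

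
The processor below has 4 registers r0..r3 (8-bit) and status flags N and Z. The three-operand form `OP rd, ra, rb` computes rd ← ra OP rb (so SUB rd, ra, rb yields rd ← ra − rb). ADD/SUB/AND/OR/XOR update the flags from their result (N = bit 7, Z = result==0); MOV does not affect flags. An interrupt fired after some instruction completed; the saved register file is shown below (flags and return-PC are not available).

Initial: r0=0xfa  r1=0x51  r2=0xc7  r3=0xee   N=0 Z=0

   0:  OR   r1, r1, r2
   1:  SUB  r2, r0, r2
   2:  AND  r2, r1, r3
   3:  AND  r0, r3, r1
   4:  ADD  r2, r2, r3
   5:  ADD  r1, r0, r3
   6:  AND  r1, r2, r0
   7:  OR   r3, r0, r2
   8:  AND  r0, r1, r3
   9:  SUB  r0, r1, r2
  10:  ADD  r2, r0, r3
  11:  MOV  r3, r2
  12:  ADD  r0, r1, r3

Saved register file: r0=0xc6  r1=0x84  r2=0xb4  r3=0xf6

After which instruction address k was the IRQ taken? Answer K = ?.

after  0: r0=0xfa r1=0xd7 r2=0xc7 r3=0xee  N=1 Z=0
after  1: r0=0xfa r1=0xd7 r2=0x33 r3=0xee  N=0 Z=0
after  2: r0=0xfa r1=0xd7 r2=0xc6 r3=0xee  N=1 Z=0
after  3: r0=0xc6 r1=0xd7 r2=0xc6 r3=0xee  N=1 Z=0
after  4: r0=0xc6 r1=0xd7 r2=0xb4 r3=0xee  N=1 Z=0
after  5: r0=0xc6 r1=0xb4 r2=0xb4 r3=0xee  N=1 Z=0
after  6: r0=0xc6 r1=0x84 r2=0xb4 r3=0xee  N=1 Z=0
after  7: r0=0xc6 r1=0x84 r2=0xb4 r3=0xf6  N=1 Z=0
-- IRQ taken; context saved, return-PC = 8 --

K = 7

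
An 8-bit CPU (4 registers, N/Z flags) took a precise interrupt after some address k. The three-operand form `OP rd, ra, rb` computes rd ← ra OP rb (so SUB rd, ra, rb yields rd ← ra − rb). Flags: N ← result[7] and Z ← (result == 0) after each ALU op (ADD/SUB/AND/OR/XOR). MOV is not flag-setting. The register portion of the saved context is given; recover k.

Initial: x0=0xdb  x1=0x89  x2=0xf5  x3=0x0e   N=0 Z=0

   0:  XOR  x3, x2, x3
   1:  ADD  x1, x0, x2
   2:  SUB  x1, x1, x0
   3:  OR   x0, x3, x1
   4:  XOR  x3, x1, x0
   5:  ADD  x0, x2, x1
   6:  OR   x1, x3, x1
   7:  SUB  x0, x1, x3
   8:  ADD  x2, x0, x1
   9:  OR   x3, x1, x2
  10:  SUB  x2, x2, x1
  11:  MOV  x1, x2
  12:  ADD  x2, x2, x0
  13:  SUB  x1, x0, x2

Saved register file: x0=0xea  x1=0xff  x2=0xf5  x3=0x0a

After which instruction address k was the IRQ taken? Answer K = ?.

K = 6

after  0: x0=0xdb x1=0x89 x2=0xf5 x3=0xfb  N=1 Z=0
after  1: x0=0xdb x1=0xd0 x2=0xf5 x3=0xfb  N=1 Z=0
after  2: x0=0xdb x1=0xf5 x2=0xf5 x3=0xfb  N=1 Z=0
after  3: x0=0xff x1=0xf5 x2=0xf5 x3=0xfb  N=1 Z=0
after  4: x0=0xff x1=0xf5 x2=0xf5 x3=0x0a  N=0 Z=0
after  5: x0=0xea x1=0xf5 x2=0xf5 x3=0x0a  N=1 Z=0
after  6: x0=0xea x1=0xff x2=0xf5 x3=0x0a  N=1 Z=0
-- IRQ taken; context saved, return-PC = 7 --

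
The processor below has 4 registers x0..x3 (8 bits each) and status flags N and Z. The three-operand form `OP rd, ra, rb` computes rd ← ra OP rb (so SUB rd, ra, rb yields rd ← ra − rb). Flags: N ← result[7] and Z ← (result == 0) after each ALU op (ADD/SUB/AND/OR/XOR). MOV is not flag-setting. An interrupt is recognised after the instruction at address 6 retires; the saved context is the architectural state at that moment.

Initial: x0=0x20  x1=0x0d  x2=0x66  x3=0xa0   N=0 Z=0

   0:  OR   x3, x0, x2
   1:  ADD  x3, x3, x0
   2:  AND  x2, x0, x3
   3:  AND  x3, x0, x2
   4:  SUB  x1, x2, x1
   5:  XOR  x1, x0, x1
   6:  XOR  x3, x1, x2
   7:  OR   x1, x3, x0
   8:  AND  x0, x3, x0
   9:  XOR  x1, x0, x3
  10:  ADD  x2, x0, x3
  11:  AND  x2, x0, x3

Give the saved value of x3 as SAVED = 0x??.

after  0: x0=0x20 x1=0x0d x2=0x66 x3=0x66  N=0 Z=0
after  1: x0=0x20 x1=0x0d x2=0x66 x3=0x86  N=1 Z=0
after  2: x0=0x20 x1=0x0d x2=0x00 x3=0x86  N=0 Z=1
after  3: x0=0x20 x1=0x0d x2=0x00 x3=0x00  N=0 Z=1
after  4: x0=0x20 x1=0xf3 x2=0x00 x3=0x00  N=1 Z=0
after  5: x0=0x20 x1=0xd3 x2=0x00 x3=0x00  N=1 Z=0
after  6: x0=0x20 x1=0xd3 x2=0x00 x3=0xd3  N=1 Z=0
-- IRQ taken; context saved, return-PC = 7 --

SAVED = 0xd3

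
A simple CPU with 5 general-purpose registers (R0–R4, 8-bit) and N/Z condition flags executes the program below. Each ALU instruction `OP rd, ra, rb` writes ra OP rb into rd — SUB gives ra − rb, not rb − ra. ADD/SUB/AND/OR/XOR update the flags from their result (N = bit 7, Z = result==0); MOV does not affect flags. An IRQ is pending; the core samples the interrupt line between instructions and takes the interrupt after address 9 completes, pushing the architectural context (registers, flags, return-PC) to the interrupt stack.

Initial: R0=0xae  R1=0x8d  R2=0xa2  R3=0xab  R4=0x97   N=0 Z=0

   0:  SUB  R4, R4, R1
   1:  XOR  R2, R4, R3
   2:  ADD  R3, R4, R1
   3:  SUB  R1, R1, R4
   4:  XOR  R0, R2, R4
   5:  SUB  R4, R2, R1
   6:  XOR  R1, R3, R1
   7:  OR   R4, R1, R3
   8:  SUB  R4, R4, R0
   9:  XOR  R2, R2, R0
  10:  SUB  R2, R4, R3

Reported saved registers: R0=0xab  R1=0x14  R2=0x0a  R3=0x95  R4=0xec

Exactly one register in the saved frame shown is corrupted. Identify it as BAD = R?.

after  0: R0=0xae R1=0x8d R2=0xa2 R3=0xab R4=0x0a  N=0 Z=0
after  1: R0=0xae R1=0x8d R2=0xa1 R3=0xab R4=0x0a  N=1 Z=0
after  2: R0=0xae R1=0x8d R2=0xa1 R3=0x97 R4=0x0a  N=1 Z=0
after  3: R0=0xae R1=0x83 R2=0xa1 R3=0x97 R4=0x0a  N=1 Z=0
after  4: R0=0xab R1=0x83 R2=0xa1 R3=0x97 R4=0x0a  N=1 Z=0
after  5: R0=0xab R1=0x83 R2=0xa1 R3=0x97 R4=0x1e  N=0 Z=0
after  6: R0=0xab R1=0x14 R2=0xa1 R3=0x97 R4=0x1e  N=0 Z=0
after  7: R0=0xab R1=0x14 R2=0xa1 R3=0x97 R4=0x97  N=1 Z=0
after  8: R0=0xab R1=0x14 R2=0xa1 R3=0x97 R4=0xec  N=1 Z=0
after  9: R0=0xab R1=0x14 R2=0x0a R3=0x97 R4=0xec  N=0 Z=0
-- IRQ taken; context saved, return-PC = 10 --
mismatch: R3: reported 0x95 vs actual 0x97

BAD = R3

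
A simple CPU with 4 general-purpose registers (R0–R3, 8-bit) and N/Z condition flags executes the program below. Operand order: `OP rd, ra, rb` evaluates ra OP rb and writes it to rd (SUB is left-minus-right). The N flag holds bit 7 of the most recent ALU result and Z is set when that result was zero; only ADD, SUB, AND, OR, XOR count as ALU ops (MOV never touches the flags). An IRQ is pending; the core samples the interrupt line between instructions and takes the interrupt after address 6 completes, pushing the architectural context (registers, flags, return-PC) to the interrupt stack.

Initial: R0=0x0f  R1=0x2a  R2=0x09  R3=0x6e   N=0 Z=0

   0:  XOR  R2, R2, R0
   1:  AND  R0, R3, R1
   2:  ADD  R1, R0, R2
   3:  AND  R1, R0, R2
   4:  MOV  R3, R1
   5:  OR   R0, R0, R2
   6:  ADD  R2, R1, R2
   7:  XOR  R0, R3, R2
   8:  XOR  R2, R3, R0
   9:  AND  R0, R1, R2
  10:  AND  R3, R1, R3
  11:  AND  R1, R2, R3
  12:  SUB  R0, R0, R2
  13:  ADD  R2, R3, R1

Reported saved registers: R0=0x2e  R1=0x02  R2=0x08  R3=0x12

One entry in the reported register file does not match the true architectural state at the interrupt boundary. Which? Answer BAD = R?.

after  0: R0=0x0f R1=0x2a R2=0x06 R3=0x6e  N=0 Z=0
after  1: R0=0x2a R1=0x2a R2=0x06 R3=0x6e  N=0 Z=0
after  2: R0=0x2a R1=0x30 R2=0x06 R3=0x6e  N=0 Z=0
after  3: R0=0x2a R1=0x02 R2=0x06 R3=0x6e  N=0 Z=0
after  4: R0=0x2a R1=0x02 R2=0x06 R3=0x02  N=0 Z=0
after  5: R0=0x2e R1=0x02 R2=0x06 R3=0x02  N=0 Z=0
after  6: R0=0x2e R1=0x02 R2=0x08 R3=0x02  N=0 Z=0
-- IRQ taken; context saved, return-PC = 7 --
mismatch: R3: reported 0x12 vs actual 0x02

BAD = R3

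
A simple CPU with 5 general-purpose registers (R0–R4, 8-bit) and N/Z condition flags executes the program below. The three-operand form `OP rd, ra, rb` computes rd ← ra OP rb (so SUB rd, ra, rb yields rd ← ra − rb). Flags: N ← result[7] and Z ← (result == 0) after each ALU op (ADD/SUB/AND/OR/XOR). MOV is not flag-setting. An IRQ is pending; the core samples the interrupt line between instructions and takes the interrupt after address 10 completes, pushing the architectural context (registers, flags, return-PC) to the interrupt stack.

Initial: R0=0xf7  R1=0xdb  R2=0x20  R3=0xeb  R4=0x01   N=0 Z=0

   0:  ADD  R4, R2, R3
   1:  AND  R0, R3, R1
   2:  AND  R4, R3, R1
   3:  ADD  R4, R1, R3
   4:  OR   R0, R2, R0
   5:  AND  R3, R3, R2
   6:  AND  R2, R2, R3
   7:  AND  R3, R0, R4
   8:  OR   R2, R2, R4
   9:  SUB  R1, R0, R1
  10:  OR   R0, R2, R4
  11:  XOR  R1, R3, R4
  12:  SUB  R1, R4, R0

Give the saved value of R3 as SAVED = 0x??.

after  0: R0=0xf7 R1=0xdb R2=0x20 R3=0xeb R4=0x0b  N=0 Z=0
after  1: R0=0xcb R1=0xdb R2=0x20 R3=0xeb R4=0x0b  N=1 Z=0
after  2: R0=0xcb R1=0xdb R2=0x20 R3=0xeb R4=0xcb  N=1 Z=0
after  3: R0=0xcb R1=0xdb R2=0x20 R3=0xeb R4=0xc6  N=1 Z=0
after  4: R0=0xeb R1=0xdb R2=0x20 R3=0xeb R4=0xc6  N=1 Z=0
after  5: R0=0xeb R1=0xdb R2=0x20 R3=0x20 R4=0xc6  N=0 Z=0
after  6: R0=0xeb R1=0xdb R2=0x20 R3=0x20 R4=0xc6  N=0 Z=0
after  7: R0=0xeb R1=0xdb R2=0x20 R3=0xc2 R4=0xc6  N=1 Z=0
after  8: R0=0xeb R1=0xdb R2=0xe6 R3=0xc2 R4=0xc6  N=1 Z=0
after  9: R0=0xeb R1=0x10 R2=0xe6 R3=0xc2 R4=0xc6  N=0 Z=0
after 10: R0=0xe6 R1=0x10 R2=0xe6 R3=0xc2 R4=0xc6  N=1 Z=0
-- IRQ taken; context saved, return-PC = 11 --

SAVED = 0xc2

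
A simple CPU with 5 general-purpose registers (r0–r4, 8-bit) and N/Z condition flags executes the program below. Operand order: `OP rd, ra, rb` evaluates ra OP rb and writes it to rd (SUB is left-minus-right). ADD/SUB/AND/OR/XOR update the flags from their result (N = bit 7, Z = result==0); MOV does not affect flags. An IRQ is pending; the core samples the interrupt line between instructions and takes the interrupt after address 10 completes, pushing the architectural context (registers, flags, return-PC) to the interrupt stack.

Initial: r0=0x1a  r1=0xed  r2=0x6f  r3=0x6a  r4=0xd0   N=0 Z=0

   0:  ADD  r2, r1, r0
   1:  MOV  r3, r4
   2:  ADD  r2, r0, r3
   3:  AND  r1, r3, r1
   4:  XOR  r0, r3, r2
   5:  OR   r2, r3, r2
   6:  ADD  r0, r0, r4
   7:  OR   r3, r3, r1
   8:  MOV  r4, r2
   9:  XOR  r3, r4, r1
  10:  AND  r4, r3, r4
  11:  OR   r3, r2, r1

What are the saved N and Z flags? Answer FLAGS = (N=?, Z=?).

FLAGS = (N=0, Z=0)

after  0: r0=0x1a r1=0xed r2=0x07 r3=0x6a r4=0xd0  N=0 Z=0
after  1: r0=0x1a r1=0xed r2=0x07 r3=0xd0 r4=0xd0  N=0 Z=0
after  2: r0=0x1a r1=0xed r2=0xea r3=0xd0 r4=0xd0  N=1 Z=0
after  3: r0=0x1a r1=0xc0 r2=0xea r3=0xd0 r4=0xd0  N=1 Z=0
after  4: r0=0x3a r1=0xc0 r2=0xea r3=0xd0 r4=0xd0  N=0 Z=0
after  5: r0=0x3a r1=0xc0 r2=0xfa r3=0xd0 r4=0xd0  N=1 Z=0
after  6: r0=0x0a r1=0xc0 r2=0xfa r3=0xd0 r4=0xd0  N=0 Z=0
after  7: r0=0x0a r1=0xc0 r2=0xfa r3=0xd0 r4=0xd0  N=1 Z=0
after  8: r0=0x0a r1=0xc0 r2=0xfa r3=0xd0 r4=0xfa  N=1 Z=0
after  9: r0=0x0a r1=0xc0 r2=0xfa r3=0x3a r4=0xfa  N=0 Z=0
after 10: r0=0x0a r1=0xc0 r2=0xfa r3=0x3a r4=0x3a  N=0 Z=0
-- IRQ taken; context saved, return-PC = 11 --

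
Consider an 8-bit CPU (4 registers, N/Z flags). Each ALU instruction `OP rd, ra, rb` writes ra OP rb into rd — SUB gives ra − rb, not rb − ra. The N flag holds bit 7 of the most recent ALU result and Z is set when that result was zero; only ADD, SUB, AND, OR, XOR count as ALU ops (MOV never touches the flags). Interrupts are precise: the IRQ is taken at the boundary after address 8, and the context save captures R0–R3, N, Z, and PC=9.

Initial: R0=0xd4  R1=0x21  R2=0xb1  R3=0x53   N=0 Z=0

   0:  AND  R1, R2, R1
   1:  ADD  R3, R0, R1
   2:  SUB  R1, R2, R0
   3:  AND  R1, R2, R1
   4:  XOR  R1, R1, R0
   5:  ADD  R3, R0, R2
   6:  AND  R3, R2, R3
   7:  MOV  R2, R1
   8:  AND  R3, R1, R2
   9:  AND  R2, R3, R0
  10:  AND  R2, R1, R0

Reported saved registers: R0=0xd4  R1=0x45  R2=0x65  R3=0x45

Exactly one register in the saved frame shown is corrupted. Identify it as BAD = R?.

BAD = R2

after  0: R0=0xd4 R1=0x21 R2=0xb1 R3=0x53  N=0 Z=0
after  1: R0=0xd4 R1=0x21 R2=0xb1 R3=0xf5  N=1 Z=0
after  2: R0=0xd4 R1=0xdd R2=0xb1 R3=0xf5  N=1 Z=0
after  3: R0=0xd4 R1=0x91 R2=0xb1 R3=0xf5  N=1 Z=0
after  4: R0=0xd4 R1=0x45 R2=0xb1 R3=0xf5  N=0 Z=0
after  5: R0=0xd4 R1=0x45 R2=0xb1 R3=0x85  N=1 Z=0
after  6: R0=0xd4 R1=0x45 R2=0xb1 R3=0x81  N=1 Z=0
after  7: R0=0xd4 R1=0x45 R2=0x45 R3=0x81  N=1 Z=0
after  8: R0=0xd4 R1=0x45 R2=0x45 R3=0x45  N=0 Z=0
-- IRQ taken; context saved, return-PC = 9 --
mismatch: R2: reported 0x65 vs actual 0x45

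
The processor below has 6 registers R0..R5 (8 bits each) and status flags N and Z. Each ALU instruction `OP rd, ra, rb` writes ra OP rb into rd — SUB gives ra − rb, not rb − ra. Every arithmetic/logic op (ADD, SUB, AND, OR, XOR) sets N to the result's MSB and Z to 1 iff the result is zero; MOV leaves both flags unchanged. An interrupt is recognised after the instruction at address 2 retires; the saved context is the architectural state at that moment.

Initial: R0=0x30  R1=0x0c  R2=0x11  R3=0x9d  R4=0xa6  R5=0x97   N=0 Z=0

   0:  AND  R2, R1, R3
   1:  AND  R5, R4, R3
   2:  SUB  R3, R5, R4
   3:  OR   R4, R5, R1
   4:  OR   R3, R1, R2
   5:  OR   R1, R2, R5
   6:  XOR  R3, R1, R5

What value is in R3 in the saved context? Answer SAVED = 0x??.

SAVED = 0xde

after  0: R0=0x30 R1=0x0c R2=0x0c R3=0x9d R4=0xa6 R5=0x97  N=0 Z=0
after  1: R0=0x30 R1=0x0c R2=0x0c R3=0x9d R4=0xa6 R5=0x84  N=1 Z=0
after  2: R0=0x30 R1=0x0c R2=0x0c R3=0xde R4=0xa6 R5=0x84  N=1 Z=0
-- IRQ taken; context saved, return-PC = 3 --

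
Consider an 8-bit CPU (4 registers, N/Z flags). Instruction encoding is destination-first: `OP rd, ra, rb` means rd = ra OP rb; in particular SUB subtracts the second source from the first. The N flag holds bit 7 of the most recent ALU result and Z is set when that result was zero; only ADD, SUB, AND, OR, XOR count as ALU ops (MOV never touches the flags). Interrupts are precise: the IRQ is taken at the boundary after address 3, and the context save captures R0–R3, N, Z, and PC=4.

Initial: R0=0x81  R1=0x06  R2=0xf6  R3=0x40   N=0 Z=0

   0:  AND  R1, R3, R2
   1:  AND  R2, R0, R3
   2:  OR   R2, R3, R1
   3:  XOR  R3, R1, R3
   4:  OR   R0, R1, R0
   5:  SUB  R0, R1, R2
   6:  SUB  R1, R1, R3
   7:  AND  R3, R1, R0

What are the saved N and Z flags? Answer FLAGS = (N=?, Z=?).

after  0: R0=0x81 R1=0x40 R2=0xf6 R3=0x40  N=0 Z=0
after  1: R0=0x81 R1=0x40 R2=0x00 R3=0x40  N=0 Z=1
after  2: R0=0x81 R1=0x40 R2=0x40 R3=0x40  N=0 Z=0
after  3: R0=0x81 R1=0x40 R2=0x40 R3=0x00  N=0 Z=1
-- IRQ taken; context saved, return-PC = 4 --

FLAGS = (N=0, Z=1)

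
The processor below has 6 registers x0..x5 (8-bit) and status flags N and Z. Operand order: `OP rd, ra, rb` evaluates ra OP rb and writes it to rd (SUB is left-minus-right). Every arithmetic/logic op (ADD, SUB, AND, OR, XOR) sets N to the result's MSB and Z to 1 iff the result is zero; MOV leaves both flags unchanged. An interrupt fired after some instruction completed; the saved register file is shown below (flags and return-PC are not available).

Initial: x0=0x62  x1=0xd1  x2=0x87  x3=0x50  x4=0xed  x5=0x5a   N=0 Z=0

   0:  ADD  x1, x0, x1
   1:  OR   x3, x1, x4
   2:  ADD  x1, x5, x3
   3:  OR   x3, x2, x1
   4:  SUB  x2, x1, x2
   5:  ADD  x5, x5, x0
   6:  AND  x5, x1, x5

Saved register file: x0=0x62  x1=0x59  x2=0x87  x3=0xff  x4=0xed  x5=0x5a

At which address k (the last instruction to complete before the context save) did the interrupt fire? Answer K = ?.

K = 2

after  0: x0=0x62 x1=0x33 x2=0x87 x3=0x50 x4=0xed x5=0x5a  N=0 Z=0
after  1: x0=0x62 x1=0x33 x2=0x87 x3=0xff x4=0xed x5=0x5a  N=1 Z=0
after  2: x0=0x62 x1=0x59 x2=0x87 x3=0xff x4=0xed x5=0x5a  N=0 Z=0
-- IRQ taken; context saved, return-PC = 3 --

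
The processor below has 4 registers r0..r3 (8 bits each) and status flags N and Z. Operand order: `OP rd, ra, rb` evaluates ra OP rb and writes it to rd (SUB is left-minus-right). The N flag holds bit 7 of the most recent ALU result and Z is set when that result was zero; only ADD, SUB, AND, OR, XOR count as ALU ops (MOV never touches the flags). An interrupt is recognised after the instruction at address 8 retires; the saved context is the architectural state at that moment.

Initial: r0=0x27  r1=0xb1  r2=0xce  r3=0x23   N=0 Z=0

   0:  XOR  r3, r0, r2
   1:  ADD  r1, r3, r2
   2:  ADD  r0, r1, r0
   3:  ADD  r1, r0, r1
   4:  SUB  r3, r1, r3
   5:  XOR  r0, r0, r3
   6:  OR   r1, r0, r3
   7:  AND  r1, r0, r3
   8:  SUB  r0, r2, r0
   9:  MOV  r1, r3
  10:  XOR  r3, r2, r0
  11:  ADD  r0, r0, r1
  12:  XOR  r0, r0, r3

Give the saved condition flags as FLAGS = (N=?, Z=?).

FLAGS = (N=0, Z=0)

after  0: r0=0x27 r1=0xb1 r2=0xce r3=0xe9  N=1 Z=0
after  1: r0=0x27 r1=0xb7 r2=0xce r3=0xe9  N=1 Z=0
after  2: r0=0xde r1=0xb7 r2=0xce r3=0xe9  N=1 Z=0
after  3: r0=0xde r1=0x95 r2=0xce r3=0xe9  N=1 Z=0
after  4: r0=0xde r1=0x95 r2=0xce r3=0xac  N=1 Z=0
after  5: r0=0x72 r1=0x95 r2=0xce r3=0xac  N=0 Z=0
after  6: r0=0x72 r1=0xfe r2=0xce r3=0xac  N=1 Z=0
after  7: r0=0x72 r1=0x20 r2=0xce r3=0xac  N=0 Z=0
after  8: r0=0x5c r1=0x20 r2=0xce r3=0xac  N=0 Z=0
-- IRQ taken; context saved, return-PC = 9 --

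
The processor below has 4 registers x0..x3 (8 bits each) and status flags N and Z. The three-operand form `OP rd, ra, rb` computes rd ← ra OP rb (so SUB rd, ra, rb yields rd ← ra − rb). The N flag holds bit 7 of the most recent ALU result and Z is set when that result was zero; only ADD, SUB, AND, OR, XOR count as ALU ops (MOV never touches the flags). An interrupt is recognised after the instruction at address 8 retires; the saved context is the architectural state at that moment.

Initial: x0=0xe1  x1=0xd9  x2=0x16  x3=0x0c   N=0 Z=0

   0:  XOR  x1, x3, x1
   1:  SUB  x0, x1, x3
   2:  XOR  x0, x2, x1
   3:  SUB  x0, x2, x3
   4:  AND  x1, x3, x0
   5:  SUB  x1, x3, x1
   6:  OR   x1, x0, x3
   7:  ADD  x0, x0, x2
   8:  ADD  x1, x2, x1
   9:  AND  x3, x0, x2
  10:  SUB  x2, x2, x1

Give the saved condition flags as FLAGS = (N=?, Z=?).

after  0: x0=0xe1 x1=0xd5 x2=0x16 x3=0x0c  N=1 Z=0
after  1: x0=0xc9 x1=0xd5 x2=0x16 x3=0x0c  N=1 Z=0
after  2: x0=0xc3 x1=0xd5 x2=0x16 x3=0x0c  N=1 Z=0
after  3: x0=0x0a x1=0xd5 x2=0x16 x3=0x0c  N=0 Z=0
after  4: x0=0x0a x1=0x08 x2=0x16 x3=0x0c  N=0 Z=0
after  5: x0=0x0a x1=0x04 x2=0x16 x3=0x0c  N=0 Z=0
after  6: x0=0x0a x1=0x0e x2=0x16 x3=0x0c  N=0 Z=0
after  7: x0=0x20 x1=0x0e x2=0x16 x3=0x0c  N=0 Z=0
after  8: x0=0x20 x1=0x24 x2=0x16 x3=0x0c  N=0 Z=0
-- IRQ taken; context saved, return-PC = 9 --

FLAGS = (N=0, Z=0)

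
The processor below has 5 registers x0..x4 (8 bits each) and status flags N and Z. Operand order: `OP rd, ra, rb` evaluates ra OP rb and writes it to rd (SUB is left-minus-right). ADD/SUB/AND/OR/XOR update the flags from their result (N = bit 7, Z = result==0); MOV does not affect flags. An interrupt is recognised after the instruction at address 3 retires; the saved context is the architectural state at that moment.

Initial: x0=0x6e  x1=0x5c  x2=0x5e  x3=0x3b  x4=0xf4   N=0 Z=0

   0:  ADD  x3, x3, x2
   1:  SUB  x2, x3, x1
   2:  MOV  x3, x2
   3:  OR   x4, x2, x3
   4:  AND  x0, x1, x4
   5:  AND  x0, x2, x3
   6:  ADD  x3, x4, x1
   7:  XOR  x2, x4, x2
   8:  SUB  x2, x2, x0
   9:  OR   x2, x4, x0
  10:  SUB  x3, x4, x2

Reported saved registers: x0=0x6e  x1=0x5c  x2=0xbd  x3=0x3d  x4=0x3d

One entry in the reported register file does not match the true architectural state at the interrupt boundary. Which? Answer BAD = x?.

after  0: x0=0x6e x1=0x5c x2=0x5e x3=0x99 x4=0xf4  N=1 Z=0
after  1: x0=0x6e x1=0x5c x2=0x3d x3=0x99 x4=0xf4  N=0 Z=0
after  2: x0=0x6e x1=0x5c x2=0x3d x3=0x3d x4=0xf4  N=0 Z=0
after  3: x0=0x6e x1=0x5c x2=0x3d x3=0x3d x4=0x3d  N=0 Z=0
-- IRQ taken; context saved, return-PC = 4 --
mismatch: x2: reported 0xbd vs actual 0x3d

BAD = x2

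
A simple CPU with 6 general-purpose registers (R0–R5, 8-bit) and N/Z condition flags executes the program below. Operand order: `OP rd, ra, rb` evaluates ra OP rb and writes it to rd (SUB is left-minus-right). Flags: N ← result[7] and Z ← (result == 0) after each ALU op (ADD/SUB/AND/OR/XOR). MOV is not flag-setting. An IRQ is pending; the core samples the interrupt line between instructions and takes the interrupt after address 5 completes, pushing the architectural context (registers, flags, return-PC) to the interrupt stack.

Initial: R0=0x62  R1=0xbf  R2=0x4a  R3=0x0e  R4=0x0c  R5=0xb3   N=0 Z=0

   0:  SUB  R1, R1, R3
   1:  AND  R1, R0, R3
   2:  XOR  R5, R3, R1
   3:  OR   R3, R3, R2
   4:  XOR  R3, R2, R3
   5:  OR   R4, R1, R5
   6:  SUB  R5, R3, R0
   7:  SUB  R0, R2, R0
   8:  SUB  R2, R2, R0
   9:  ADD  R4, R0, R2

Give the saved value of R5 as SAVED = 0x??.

SAVED = 0x0c

after  0: R0=0x62 R1=0xb1 R2=0x4a R3=0x0e R4=0x0c R5=0xb3  N=1 Z=0
after  1: R0=0x62 R1=0x02 R2=0x4a R3=0x0e R4=0x0c R5=0xb3  N=0 Z=0
after  2: R0=0x62 R1=0x02 R2=0x4a R3=0x0e R4=0x0c R5=0x0c  N=0 Z=0
after  3: R0=0x62 R1=0x02 R2=0x4a R3=0x4e R4=0x0c R5=0x0c  N=0 Z=0
after  4: R0=0x62 R1=0x02 R2=0x4a R3=0x04 R4=0x0c R5=0x0c  N=0 Z=0
after  5: R0=0x62 R1=0x02 R2=0x4a R3=0x04 R4=0x0e R5=0x0c  N=0 Z=0
-- IRQ taken; context saved, return-PC = 6 --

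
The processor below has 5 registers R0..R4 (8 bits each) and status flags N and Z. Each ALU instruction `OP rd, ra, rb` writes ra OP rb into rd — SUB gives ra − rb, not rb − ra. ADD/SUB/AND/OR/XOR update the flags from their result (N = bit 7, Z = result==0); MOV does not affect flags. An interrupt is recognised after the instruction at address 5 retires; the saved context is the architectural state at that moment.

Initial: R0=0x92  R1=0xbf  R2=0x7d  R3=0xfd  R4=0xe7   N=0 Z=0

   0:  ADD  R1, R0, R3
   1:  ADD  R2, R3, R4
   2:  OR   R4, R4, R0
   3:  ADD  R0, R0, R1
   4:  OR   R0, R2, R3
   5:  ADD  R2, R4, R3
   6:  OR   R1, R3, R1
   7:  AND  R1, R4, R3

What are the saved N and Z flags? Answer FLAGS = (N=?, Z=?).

FLAGS = (N=1, Z=0)

after  0: R0=0x92 R1=0x8f R2=0x7d R3=0xfd R4=0xe7  N=1 Z=0
after  1: R0=0x92 R1=0x8f R2=0xe4 R3=0xfd R4=0xe7  N=1 Z=0
after  2: R0=0x92 R1=0x8f R2=0xe4 R3=0xfd R4=0xf7  N=1 Z=0
after  3: R0=0x21 R1=0x8f R2=0xe4 R3=0xfd R4=0xf7  N=0 Z=0
after  4: R0=0xfd R1=0x8f R2=0xe4 R3=0xfd R4=0xf7  N=1 Z=0
after  5: R0=0xfd R1=0x8f R2=0xf4 R3=0xfd R4=0xf7  N=1 Z=0
-- IRQ taken; context saved, return-PC = 6 --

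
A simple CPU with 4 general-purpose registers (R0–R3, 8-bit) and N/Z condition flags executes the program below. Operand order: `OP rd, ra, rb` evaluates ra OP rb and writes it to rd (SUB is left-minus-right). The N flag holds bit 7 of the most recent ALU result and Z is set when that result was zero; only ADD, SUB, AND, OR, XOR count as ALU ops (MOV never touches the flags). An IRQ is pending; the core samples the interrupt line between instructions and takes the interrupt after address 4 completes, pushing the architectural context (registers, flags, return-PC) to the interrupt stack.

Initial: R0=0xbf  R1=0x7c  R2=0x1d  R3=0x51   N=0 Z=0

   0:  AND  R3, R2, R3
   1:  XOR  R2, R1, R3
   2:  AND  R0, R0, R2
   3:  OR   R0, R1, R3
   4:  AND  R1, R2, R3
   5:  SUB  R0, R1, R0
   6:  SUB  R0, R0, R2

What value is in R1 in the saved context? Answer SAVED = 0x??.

SAVED = 0x01

after  0: R0=0xbf R1=0x7c R2=0x1d R3=0x11  N=0 Z=0
after  1: R0=0xbf R1=0x7c R2=0x6d R3=0x11  N=0 Z=0
after  2: R0=0x2d R1=0x7c R2=0x6d R3=0x11  N=0 Z=0
after  3: R0=0x7d R1=0x7c R2=0x6d R3=0x11  N=0 Z=0
after  4: R0=0x7d R1=0x01 R2=0x6d R3=0x11  N=0 Z=0
-- IRQ taken; context saved, return-PC = 5 --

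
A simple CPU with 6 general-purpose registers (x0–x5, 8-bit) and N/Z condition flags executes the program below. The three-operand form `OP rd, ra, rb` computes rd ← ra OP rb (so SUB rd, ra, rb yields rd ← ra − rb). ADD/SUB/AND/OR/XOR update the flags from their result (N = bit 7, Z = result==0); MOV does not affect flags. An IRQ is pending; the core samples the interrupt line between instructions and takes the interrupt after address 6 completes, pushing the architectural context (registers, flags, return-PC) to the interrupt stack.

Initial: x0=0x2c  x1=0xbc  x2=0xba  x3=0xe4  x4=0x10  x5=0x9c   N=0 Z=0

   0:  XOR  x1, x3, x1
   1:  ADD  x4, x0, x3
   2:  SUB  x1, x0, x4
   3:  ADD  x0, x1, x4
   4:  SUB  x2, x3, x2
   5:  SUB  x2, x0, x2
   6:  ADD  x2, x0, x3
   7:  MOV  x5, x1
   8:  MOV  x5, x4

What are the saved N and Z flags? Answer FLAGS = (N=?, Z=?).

FLAGS = (N=0, Z=0)

after  0: x0=0x2c x1=0x58 x2=0xba x3=0xe4 x4=0x10 x5=0x9c  N=0 Z=0
after  1: x0=0x2c x1=0x58 x2=0xba x3=0xe4 x4=0x10 x5=0x9c  N=0 Z=0
after  2: x0=0x2c x1=0x1c x2=0xba x3=0xe4 x4=0x10 x5=0x9c  N=0 Z=0
after  3: x0=0x2c x1=0x1c x2=0xba x3=0xe4 x4=0x10 x5=0x9c  N=0 Z=0
after  4: x0=0x2c x1=0x1c x2=0x2a x3=0xe4 x4=0x10 x5=0x9c  N=0 Z=0
after  5: x0=0x2c x1=0x1c x2=0x02 x3=0xe4 x4=0x10 x5=0x9c  N=0 Z=0
after  6: x0=0x2c x1=0x1c x2=0x10 x3=0xe4 x4=0x10 x5=0x9c  N=0 Z=0
-- IRQ taken; context saved, return-PC = 7 --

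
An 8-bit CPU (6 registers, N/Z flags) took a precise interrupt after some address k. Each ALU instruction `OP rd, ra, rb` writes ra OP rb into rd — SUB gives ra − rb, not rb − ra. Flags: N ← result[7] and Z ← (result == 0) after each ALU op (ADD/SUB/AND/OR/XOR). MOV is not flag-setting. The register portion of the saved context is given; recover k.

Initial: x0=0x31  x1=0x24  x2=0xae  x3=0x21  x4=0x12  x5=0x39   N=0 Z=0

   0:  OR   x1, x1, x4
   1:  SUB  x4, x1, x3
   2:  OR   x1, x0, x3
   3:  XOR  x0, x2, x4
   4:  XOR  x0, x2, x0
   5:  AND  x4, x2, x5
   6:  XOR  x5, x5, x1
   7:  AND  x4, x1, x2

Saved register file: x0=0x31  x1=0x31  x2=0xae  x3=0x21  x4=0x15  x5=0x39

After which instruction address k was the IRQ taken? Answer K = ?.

after  0: x0=0x31 x1=0x36 x2=0xae x3=0x21 x4=0x12 x5=0x39  N=0 Z=0
after  1: x0=0x31 x1=0x36 x2=0xae x3=0x21 x4=0x15 x5=0x39  N=0 Z=0
after  2: x0=0x31 x1=0x31 x2=0xae x3=0x21 x4=0x15 x5=0x39  N=0 Z=0
-- IRQ taken; context saved, return-PC = 3 --

K = 2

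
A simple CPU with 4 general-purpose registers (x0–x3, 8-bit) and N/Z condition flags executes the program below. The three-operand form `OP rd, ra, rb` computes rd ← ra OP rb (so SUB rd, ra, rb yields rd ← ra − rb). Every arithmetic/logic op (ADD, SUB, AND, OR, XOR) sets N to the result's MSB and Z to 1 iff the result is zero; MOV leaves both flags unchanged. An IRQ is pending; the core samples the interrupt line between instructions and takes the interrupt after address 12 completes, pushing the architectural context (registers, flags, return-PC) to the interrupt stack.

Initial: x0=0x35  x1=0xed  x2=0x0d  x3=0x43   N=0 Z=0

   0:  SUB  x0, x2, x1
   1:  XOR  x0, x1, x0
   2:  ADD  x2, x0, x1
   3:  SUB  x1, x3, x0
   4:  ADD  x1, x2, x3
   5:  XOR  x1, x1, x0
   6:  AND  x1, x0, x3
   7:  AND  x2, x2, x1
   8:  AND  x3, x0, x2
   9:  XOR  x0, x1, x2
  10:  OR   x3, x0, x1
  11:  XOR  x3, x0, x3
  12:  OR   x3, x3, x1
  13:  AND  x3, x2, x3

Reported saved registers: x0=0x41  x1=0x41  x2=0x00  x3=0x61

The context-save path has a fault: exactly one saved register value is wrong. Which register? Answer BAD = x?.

after  0: x0=0x20 x1=0xed x2=0x0d x3=0x43  N=0 Z=0
after  1: x0=0xcd x1=0xed x2=0x0d x3=0x43  N=1 Z=0
after  2: x0=0xcd x1=0xed x2=0xba x3=0x43  N=1 Z=0
after  3: x0=0xcd x1=0x76 x2=0xba x3=0x43  N=0 Z=0
after  4: x0=0xcd x1=0xfd x2=0xba x3=0x43  N=1 Z=0
after  5: x0=0xcd x1=0x30 x2=0xba x3=0x43  N=0 Z=0
after  6: x0=0xcd x1=0x41 x2=0xba x3=0x43  N=0 Z=0
after  7: x0=0xcd x1=0x41 x2=0x00 x3=0x43  N=0 Z=1
after  8: x0=0xcd x1=0x41 x2=0x00 x3=0x00  N=0 Z=1
after  9: x0=0x41 x1=0x41 x2=0x00 x3=0x00  N=0 Z=0
after 10: x0=0x41 x1=0x41 x2=0x00 x3=0x41  N=0 Z=0
after 11: x0=0x41 x1=0x41 x2=0x00 x3=0x00  N=0 Z=1
after 12: x0=0x41 x1=0x41 x2=0x00 x3=0x41  N=0 Z=0
-- IRQ taken; context saved, return-PC = 13 --
mismatch: x3: reported 0x61 vs actual 0x41

BAD = x3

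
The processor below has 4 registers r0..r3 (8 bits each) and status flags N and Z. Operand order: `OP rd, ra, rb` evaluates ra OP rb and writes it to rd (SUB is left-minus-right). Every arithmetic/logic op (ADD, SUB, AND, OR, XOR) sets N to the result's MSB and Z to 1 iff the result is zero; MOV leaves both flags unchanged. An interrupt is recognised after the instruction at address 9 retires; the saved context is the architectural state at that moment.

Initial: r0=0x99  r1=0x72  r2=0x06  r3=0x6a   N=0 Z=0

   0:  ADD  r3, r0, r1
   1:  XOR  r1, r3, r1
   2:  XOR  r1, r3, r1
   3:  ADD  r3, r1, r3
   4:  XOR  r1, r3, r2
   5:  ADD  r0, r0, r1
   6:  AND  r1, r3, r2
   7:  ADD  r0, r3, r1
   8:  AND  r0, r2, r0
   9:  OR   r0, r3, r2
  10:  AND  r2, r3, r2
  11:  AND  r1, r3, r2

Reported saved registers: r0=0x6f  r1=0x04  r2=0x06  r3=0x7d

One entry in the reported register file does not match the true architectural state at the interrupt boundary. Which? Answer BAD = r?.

BAD = r0

after  0: r0=0x99 r1=0x72 r2=0x06 r3=0x0b  N=0 Z=0
after  1: r0=0x99 r1=0x79 r2=0x06 r3=0x0b  N=0 Z=0
after  2: r0=0x99 r1=0x72 r2=0x06 r3=0x0b  N=0 Z=0
after  3: r0=0x99 r1=0x72 r2=0x06 r3=0x7d  N=0 Z=0
after  4: r0=0x99 r1=0x7b r2=0x06 r3=0x7d  N=0 Z=0
after  5: r0=0x14 r1=0x7b r2=0x06 r3=0x7d  N=0 Z=0
after  6: r0=0x14 r1=0x04 r2=0x06 r3=0x7d  N=0 Z=0
after  7: r0=0x81 r1=0x04 r2=0x06 r3=0x7d  N=1 Z=0
after  8: r0=0x00 r1=0x04 r2=0x06 r3=0x7d  N=0 Z=1
after  9: r0=0x7f r1=0x04 r2=0x06 r3=0x7d  N=0 Z=0
-- IRQ taken; context saved, return-PC = 10 --
mismatch: r0: reported 0x6f vs actual 0x7f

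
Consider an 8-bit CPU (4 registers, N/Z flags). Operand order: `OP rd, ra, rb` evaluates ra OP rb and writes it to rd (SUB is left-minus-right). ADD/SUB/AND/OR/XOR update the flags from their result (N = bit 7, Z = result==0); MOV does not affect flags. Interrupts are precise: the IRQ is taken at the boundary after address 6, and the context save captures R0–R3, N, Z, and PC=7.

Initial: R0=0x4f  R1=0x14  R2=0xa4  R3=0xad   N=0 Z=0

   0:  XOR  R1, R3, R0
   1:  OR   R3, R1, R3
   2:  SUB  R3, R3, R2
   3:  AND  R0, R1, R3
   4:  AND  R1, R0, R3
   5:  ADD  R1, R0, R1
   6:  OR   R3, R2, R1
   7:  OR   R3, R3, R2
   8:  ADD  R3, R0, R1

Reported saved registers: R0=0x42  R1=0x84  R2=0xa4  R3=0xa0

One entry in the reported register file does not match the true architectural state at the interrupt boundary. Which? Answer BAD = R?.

after  0: R0=0x4f R1=0xe2 R2=0xa4 R3=0xad  N=1 Z=0
after  1: R0=0x4f R1=0xe2 R2=0xa4 R3=0xef  N=1 Z=0
after  2: R0=0x4f R1=0xe2 R2=0xa4 R3=0x4b  N=0 Z=0
after  3: R0=0x42 R1=0xe2 R2=0xa4 R3=0x4b  N=0 Z=0
after  4: R0=0x42 R1=0x42 R2=0xa4 R3=0x4b  N=0 Z=0
after  5: R0=0x42 R1=0x84 R2=0xa4 R3=0x4b  N=1 Z=0
after  6: R0=0x42 R1=0x84 R2=0xa4 R3=0xa4  N=1 Z=0
-- IRQ taken; context saved, return-PC = 7 --
mismatch: R3: reported 0xa0 vs actual 0xa4

BAD = R3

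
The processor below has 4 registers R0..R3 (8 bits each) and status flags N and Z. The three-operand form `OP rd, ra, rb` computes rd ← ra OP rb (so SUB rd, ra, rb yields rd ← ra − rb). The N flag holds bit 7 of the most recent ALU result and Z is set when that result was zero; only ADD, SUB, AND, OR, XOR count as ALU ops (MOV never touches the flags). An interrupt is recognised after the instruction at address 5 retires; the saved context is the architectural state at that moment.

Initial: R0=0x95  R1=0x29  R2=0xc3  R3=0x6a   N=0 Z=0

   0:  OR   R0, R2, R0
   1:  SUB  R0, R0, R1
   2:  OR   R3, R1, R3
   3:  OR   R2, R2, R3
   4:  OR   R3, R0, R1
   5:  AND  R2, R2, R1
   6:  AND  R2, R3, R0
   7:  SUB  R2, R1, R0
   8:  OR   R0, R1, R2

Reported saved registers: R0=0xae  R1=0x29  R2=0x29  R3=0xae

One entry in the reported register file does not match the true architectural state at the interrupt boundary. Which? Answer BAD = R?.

BAD = R3

after  0: R0=0xd7 R1=0x29 R2=0xc3 R3=0x6a  N=1 Z=0
after  1: R0=0xae R1=0x29 R2=0xc3 R3=0x6a  N=1 Z=0
after  2: R0=0xae R1=0x29 R2=0xc3 R3=0x6b  N=0 Z=0
after  3: R0=0xae R1=0x29 R2=0xeb R3=0x6b  N=1 Z=0
after  4: R0=0xae R1=0x29 R2=0xeb R3=0xaf  N=1 Z=0
after  5: R0=0xae R1=0x29 R2=0x29 R3=0xaf  N=0 Z=0
-- IRQ taken; context saved, return-PC = 6 --
mismatch: R3: reported 0xae vs actual 0xaf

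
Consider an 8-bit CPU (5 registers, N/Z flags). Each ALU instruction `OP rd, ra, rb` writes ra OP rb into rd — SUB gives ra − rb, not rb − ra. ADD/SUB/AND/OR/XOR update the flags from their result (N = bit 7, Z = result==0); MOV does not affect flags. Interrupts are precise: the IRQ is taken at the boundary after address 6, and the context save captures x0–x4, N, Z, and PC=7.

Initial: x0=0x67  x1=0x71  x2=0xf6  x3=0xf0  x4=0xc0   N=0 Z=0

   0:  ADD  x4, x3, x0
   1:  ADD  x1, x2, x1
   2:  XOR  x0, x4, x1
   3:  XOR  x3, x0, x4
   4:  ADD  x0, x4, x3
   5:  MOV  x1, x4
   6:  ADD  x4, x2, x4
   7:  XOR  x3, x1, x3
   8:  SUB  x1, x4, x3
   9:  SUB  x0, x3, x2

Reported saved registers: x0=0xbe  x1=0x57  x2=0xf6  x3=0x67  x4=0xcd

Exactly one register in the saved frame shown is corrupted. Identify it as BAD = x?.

BAD = x4

after  0: x0=0x67 x1=0x71 x2=0xf6 x3=0xf0 x4=0x57  N=0 Z=0
after  1: x0=0x67 x1=0x67 x2=0xf6 x3=0xf0 x4=0x57  N=0 Z=0
after  2: x0=0x30 x1=0x67 x2=0xf6 x3=0xf0 x4=0x57  N=0 Z=0
after  3: x0=0x30 x1=0x67 x2=0xf6 x3=0x67 x4=0x57  N=0 Z=0
after  4: x0=0xbe x1=0x67 x2=0xf6 x3=0x67 x4=0x57  N=1 Z=0
after  5: x0=0xbe x1=0x57 x2=0xf6 x3=0x67 x4=0x57  N=1 Z=0
after  6: x0=0xbe x1=0x57 x2=0xf6 x3=0x67 x4=0x4d  N=0 Z=0
-- IRQ taken; context saved, return-PC = 7 --
mismatch: x4: reported 0xcd vs actual 0x4d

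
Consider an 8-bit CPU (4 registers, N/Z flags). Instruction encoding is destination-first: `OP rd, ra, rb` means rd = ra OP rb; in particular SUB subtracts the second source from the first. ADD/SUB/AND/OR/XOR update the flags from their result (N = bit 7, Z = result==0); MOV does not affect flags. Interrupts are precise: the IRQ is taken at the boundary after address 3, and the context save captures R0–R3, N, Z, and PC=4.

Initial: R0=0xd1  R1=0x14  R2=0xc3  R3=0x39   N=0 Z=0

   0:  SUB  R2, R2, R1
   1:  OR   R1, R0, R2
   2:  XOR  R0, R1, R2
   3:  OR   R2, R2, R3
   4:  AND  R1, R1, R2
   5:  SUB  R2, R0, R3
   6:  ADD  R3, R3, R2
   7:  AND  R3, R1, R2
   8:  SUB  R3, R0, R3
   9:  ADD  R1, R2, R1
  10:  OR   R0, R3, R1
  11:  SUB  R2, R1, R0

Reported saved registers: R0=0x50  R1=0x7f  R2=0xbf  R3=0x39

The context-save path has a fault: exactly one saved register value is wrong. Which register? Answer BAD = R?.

BAD = R1

after  0: R0=0xd1 R1=0x14 R2=0xaf R3=0x39  N=1 Z=0
after  1: R0=0xd1 R1=0xff R2=0xaf R3=0x39  N=1 Z=0
after  2: R0=0x50 R1=0xff R2=0xaf R3=0x39  N=0 Z=0
after  3: R0=0x50 R1=0xff R2=0xbf R3=0x39  N=1 Z=0
-- IRQ taken; context saved, return-PC = 4 --
mismatch: R1: reported 0x7f vs actual 0xff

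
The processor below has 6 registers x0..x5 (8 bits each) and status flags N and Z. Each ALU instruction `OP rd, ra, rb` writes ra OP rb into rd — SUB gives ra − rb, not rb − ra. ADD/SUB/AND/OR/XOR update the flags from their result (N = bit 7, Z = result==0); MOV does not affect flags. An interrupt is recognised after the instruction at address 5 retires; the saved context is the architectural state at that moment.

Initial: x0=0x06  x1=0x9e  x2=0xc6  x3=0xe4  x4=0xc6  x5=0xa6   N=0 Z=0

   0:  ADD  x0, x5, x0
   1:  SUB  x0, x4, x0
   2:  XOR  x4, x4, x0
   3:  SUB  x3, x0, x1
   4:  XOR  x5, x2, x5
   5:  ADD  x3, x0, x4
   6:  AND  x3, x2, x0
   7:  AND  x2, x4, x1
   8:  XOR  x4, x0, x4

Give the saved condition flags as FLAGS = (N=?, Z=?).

FLAGS = (N=1, Z=0)

after  0: x0=0xac x1=0x9e x2=0xc6 x3=0xe4 x4=0xc6 x5=0xa6  N=1 Z=0
after  1: x0=0x1a x1=0x9e x2=0xc6 x3=0xe4 x4=0xc6 x5=0xa6  N=0 Z=0
after  2: x0=0x1a x1=0x9e x2=0xc6 x3=0xe4 x4=0xdc x5=0xa6  N=1 Z=0
after  3: x0=0x1a x1=0x9e x2=0xc6 x3=0x7c x4=0xdc x5=0xa6  N=0 Z=0
after  4: x0=0x1a x1=0x9e x2=0xc6 x3=0x7c x4=0xdc x5=0x60  N=0 Z=0
after  5: x0=0x1a x1=0x9e x2=0xc6 x3=0xf6 x4=0xdc x5=0x60  N=1 Z=0
-- IRQ taken; context saved, return-PC = 6 --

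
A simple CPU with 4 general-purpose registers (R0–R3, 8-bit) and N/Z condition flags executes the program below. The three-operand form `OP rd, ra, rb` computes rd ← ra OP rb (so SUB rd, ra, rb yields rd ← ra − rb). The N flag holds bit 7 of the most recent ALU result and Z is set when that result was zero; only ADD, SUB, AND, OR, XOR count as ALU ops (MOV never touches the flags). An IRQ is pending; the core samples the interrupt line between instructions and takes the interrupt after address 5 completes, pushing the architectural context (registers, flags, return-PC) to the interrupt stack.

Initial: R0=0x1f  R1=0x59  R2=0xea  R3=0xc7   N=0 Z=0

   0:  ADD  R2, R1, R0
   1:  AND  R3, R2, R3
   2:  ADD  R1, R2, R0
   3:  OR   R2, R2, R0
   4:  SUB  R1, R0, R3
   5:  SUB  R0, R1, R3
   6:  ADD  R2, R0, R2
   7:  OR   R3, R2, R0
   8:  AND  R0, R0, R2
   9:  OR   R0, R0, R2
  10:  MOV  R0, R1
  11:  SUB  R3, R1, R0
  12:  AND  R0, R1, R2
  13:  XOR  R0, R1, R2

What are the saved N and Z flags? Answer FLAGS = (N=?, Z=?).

FLAGS = (N=1, Z=0)

after  0: R0=0x1f R1=0x59 R2=0x78 R3=0xc7  N=0 Z=0
after  1: R0=0x1f R1=0x59 R2=0x78 R3=0x40  N=0 Z=0
after  2: R0=0x1f R1=0x97 R2=0x78 R3=0x40  N=1 Z=0
after  3: R0=0x1f R1=0x97 R2=0x7f R3=0x40  N=0 Z=0
after  4: R0=0x1f R1=0xdf R2=0x7f R3=0x40  N=1 Z=0
after  5: R0=0x9f R1=0xdf R2=0x7f R3=0x40  N=1 Z=0
-- IRQ taken; context saved, return-PC = 6 --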